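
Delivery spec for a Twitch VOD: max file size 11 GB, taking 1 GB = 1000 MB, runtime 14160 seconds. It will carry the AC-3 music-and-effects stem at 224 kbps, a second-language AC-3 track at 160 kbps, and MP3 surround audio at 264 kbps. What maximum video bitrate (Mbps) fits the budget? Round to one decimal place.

Budget: 11 GB = 88000.0 Mb.
Total bitrate budget: 88000.0 Mb / 14160 s = 6.215 Mbps.
Audio total: 224 + 160 + 264 = 648 kbps = 0.648 Mbps.
Video: 6.215 − 0.648 = 5.567 Mbps.

5.6 Mbps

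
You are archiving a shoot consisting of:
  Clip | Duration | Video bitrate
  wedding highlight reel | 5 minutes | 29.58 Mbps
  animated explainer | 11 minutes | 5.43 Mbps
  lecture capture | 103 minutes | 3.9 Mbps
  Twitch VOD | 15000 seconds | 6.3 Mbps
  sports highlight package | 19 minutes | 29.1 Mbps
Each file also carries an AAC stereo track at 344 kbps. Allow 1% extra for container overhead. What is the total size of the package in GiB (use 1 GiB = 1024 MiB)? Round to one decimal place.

Audio: 344 kbps = 0.344 Mbps.
wedding highlight reel: 29.924 Mbps × 300 s × 1.01 = 9067.0 Mb
animated explainer: 5.774 Mbps × 660 s × 1.01 = 3848.9 Mb
lecture capture: 4.244 Mbps × 6180 s × 1.01 = 26490.2 Mb
Twitch VOD: 6.644 Mbps × 15000 s × 1.01 = 100656.6 Mb
sports highlight package: 29.444 Mbps × 1140 s × 1.01 = 33901.8 Mb
Total: 173964.5 Mb = 21745.6 MB.
= 20.25 GiB.

20.3 GiB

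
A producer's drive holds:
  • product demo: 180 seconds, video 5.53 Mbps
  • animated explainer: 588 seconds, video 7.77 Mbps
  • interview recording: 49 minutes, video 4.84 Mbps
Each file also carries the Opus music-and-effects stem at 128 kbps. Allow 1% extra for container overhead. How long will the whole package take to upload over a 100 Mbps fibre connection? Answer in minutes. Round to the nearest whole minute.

Audio: 128 kbps = 0.128 Mbps.
product demo: 5.658 Mbps × 180 s × 1.01 = 1028.6 Mb
animated explainer: 7.898 Mbps × 588 s × 1.01 = 4690.5 Mb
interview recording: 4.968 Mbps × 2940 s × 1.01 = 14752.0 Mb
Total: 20471.1 Mb = 2558.9 MB.
At 100 Mbps: 20471.1 / 100 = 205 s ≈ 3.41 minutes.

3 minutes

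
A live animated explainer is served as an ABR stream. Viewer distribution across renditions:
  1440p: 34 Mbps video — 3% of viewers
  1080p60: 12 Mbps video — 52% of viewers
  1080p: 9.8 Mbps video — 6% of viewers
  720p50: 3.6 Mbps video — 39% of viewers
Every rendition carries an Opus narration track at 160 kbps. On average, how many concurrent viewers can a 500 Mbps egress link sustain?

Audio: 160 kbps = 0.160 Mbps.
Average per-viewer bitrate: 0.03×34.160 + 0.52×12.160 + 0.06×9.960 + 0.39×3.760 = 9.412 Mbps.
500 Mbps = 500.0 Mbps; 500.0 / 9.412 = 53.12 → 53.

53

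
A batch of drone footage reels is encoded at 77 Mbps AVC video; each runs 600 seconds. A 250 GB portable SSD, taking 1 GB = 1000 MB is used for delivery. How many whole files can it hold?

Per item: 77.000 Mbps × 600 s = 46,200 Mb = 5,775 MB.
Capacity: 250 GB = 2,000,000 Mb; 43.29 items → 43 complete.

43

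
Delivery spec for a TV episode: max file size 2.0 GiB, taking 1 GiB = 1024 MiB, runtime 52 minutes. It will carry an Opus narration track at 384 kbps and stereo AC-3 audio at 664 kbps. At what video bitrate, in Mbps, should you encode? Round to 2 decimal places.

Budget: 2.0 GiB = 17179.9 Mb.
52 min = 3120 s
Total bitrate budget: 17179.9 Mb / 3120 s = 5.506 Mbps.
Audio total: 384 + 664 = 1048 kbps = 1.048 Mbps.
Video: 5.506 − 1.048 = 4.458 Mbps.

4.46 Mbps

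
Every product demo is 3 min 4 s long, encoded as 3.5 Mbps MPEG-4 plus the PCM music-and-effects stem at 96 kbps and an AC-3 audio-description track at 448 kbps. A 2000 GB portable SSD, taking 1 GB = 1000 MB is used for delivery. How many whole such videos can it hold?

21502

3 min 4 s = 184 s
Audio total: 96 + 448 = 544 kbps = 0.544 Mbps.
Total bitrate: 4.044 Mbps.
Per item: 4.044 Mbps × 184 s = 744.1 Mb = 93.01 MB.
Capacity: 2000 GB = 16,000,000 Mb; 21502.60 items → 21502 complete.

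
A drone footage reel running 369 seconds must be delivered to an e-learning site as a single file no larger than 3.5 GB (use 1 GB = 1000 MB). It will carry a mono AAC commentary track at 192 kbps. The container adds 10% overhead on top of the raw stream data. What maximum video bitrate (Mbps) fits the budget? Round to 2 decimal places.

68.79 Mbps

Budget: 3.5 GB = 28000.0 Mb.
Stream payload after overhead: 28000.0 / 1.10 = 25454.5 Mb.
Total bitrate budget: 25454.5 Mb / 369 s = 68.983 Mbps.
Audio: 192 kbps = 0.192 Mbps.
Video: 68.983 − 0.192 = 68.791 Mbps.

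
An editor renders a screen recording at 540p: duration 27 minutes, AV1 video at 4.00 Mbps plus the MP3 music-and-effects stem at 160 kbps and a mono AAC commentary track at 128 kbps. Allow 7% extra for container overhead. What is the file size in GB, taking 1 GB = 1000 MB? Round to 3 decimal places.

27 min = 1620 s
Audio total: 160 + 128 = 288 kbps = 0.288 Mbps.
Total bitrate: 4.00 + 0.288 = 4.288 Mbps.
Stream data: 4.288 Mbps × 1620 s = 6946.6 Mb.
With 7% container overhead: ×1.07.
7,433 Mb ÷ 8 = 929.1 MB → 0.9291 GB.

0.929 GB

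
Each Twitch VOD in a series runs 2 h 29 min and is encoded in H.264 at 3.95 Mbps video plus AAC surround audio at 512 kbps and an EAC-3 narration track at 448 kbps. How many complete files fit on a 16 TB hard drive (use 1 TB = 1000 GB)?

2916

2 h 29 min = 149 min = 8940 s
Audio total: 512 + 448 = 960 kbps = 0.960 Mbps.
Total bitrate: 4.910 Mbps.
Per item: 4.910 Mbps × 8940 s = 43,895 Mb = 5,487 MB.
Capacity: 16 TB = 128,000,000 Mb; 2916.02 items → 2916 complete.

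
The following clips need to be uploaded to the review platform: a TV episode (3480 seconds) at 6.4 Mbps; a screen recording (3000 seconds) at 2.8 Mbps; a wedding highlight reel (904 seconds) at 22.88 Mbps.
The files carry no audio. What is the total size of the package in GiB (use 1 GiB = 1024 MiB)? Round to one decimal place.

6.0 GiB

TV episode: 6.400 Mbps × 3480 s = 22272.0 Mb
screen recording: 2.800 Mbps × 3000 s = 8400.0 Mb
wedding highlight reel: 22.880 Mbps × 904 s = 20683.5 Mb
Total: 51355.5 Mb = 6419.4 MB.
= 5.979 GiB.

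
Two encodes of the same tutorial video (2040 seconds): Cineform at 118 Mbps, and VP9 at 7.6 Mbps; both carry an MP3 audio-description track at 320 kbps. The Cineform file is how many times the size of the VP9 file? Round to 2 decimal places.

Audio: 320 kbps = 0.320 Mbps.
Cineform: 118.320 Mbps × 2040 s = 241372.8 Mb = 30.172 GB.
VP9: 7.920 Mbps × 2040 s = 16156.8 Mb = 2.020 GB.
Ratio: 30.172 / 2.020 = 14.939.

14.94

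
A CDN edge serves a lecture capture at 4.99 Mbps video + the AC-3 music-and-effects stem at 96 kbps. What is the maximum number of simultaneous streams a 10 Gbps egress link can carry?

1966

Audio: 96 kbps = 0.096 Mbps.
Per-viewer media rate: 5.086 Mbps.
10 Gbps = 10,000 Mbps; 10,000 / 5.086 = 1966.18 → 1966 viewers.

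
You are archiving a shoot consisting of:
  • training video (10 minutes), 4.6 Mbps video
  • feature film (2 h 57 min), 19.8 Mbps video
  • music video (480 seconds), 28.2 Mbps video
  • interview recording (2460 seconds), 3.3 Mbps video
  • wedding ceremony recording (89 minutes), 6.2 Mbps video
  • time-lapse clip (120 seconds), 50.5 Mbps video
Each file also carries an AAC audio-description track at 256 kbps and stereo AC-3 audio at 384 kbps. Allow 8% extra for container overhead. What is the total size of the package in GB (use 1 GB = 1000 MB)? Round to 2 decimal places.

Audio total: 256 + 384 = 640 kbps = 0.640 Mbps.
training video: 5.240 Mbps × 600 s × 1.08 = 3395.5 Mb
feature film: 20.440 Mbps × 10620 s × 1.08 = 234438.6 Mb
music video: 28.840 Mbps × 480 s × 1.08 = 14950.7 Mb
interview recording: 3.940 Mbps × 2460 s × 1.08 = 10467.8 Mb
wedding ceremony recording: 6.840 Mbps × 5340 s × 1.08 = 39447.6 Mb
time-lapse clip: 51.140 Mbps × 120 s × 1.08 = 6627.7 Mb
Total: 309328.0 Mb = 38666.0 MB.
= 38.67 GB.

38.67 GB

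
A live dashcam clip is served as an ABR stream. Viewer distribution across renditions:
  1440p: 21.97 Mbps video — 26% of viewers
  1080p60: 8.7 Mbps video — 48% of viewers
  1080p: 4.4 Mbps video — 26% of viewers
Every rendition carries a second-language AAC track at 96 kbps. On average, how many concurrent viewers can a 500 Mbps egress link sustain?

44

Audio: 96 kbps = 0.096 Mbps.
Average per-viewer bitrate: 0.26×22.066 + 0.48×8.796 + 0.26×4.496 = 11.128 Mbps.
500 Mbps = 500.0 Mbps; 500.0 / 11.128 = 44.93 → 44.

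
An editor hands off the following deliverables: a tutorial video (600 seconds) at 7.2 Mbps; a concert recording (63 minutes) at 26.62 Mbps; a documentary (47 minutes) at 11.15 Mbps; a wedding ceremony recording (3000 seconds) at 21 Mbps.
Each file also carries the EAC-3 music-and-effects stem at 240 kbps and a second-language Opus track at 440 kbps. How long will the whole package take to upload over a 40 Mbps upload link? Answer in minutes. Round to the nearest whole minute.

Audio total: 240 + 440 = 680 kbps = 0.680 Mbps.
tutorial video: 7.880 Mbps × 600 s = 4728.0 Mb
concert recording: 27.300 Mbps × 3780 s = 103194.0 Mb
documentary: 11.830 Mbps × 2820 s = 33360.6 Mb
wedding ceremony recording: 21.680 Mbps × 3000 s = 65040.0 Mb
Total: 206322.6 Mb = 25790.3 MB.
At 40 Mbps: 206322.6 / 40 = 5158 s ≈ 86 minutes.

86 minutes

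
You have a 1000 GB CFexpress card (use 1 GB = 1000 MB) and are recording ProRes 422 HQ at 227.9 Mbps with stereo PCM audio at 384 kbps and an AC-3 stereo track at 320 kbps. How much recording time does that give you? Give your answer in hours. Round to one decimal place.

Audio total: 384 + 320 = 704 kbps = 0.704 Mbps.
Total bitrate: 227.9 + 0.704 = 228.604 Mbps.
Capacity: 1000 GB = 8,000,000 Mb.
Recording time: 8,000,000 / 228.604 = 34,995 s ≈ 9.72 hours.

9.7 hours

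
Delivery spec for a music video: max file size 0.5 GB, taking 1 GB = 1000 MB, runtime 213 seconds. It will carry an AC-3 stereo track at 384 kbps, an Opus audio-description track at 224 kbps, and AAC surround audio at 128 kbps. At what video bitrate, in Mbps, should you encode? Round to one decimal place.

Budget: 0.5 GB = 4000.0 Mb.
Total bitrate budget: 4000.0 Mb / 213 s = 18.779 Mbps.
Audio total: 384 + 224 + 128 = 736 kbps = 0.736 Mbps.
Video: 18.779 − 0.736 = 18.043 Mbps.

18.0 Mbps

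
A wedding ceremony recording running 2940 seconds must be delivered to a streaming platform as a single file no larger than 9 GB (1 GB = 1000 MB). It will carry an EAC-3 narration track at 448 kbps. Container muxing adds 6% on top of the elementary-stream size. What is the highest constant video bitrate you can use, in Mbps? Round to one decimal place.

22.7 Mbps

Budget: 9 GB = 72000.0 Mb.
Stream payload after overhead: 72000.0 / 1.06 = 67924.5 Mb.
Total bitrate budget: 67924.5 Mb / 2940 s = 23.104 Mbps.
Audio: 448 kbps = 0.448 Mbps.
Video: 23.104 − 0.448 = 22.656 Mbps.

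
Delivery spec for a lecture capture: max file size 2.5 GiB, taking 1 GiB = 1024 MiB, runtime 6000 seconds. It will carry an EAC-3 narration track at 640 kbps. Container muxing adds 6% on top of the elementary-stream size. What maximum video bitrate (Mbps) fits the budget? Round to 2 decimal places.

Budget: 2.5 GiB = 21474.8 Mb.
Stream payload after overhead: 21474.8 / 1.06 = 20259.3 Mb.
Total bitrate budget: 20259.3 Mb / 6000 s = 3.377 Mbps.
Audio: 640 kbps = 0.640 Mbps.
Video: 3.377 − 0.640 = 2.737 Mbps.

2.74 Mbps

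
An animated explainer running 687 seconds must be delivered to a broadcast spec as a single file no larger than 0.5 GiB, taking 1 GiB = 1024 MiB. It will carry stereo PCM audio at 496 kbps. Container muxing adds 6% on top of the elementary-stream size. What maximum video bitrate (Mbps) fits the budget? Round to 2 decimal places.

Budget: 0.5 GiB = 4295.0 Mb.
Stream payload after overhead: 4295.0 / 1.06 = 4051.9 Mb.
Total bitrate budget: 4051.9 Mb / 687 s = 5.898 Mbps.
Audio: 496 kbps = 0.496 Mbps.
Video: 5.898 − 0.496 = 5.402 Mbps.

5.40 Mbps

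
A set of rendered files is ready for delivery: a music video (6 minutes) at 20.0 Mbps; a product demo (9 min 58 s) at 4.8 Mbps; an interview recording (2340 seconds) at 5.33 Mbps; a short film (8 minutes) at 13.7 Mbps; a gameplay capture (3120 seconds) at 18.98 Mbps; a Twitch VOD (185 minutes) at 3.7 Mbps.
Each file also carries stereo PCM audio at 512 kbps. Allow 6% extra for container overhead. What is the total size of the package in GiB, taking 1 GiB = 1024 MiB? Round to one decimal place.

17.1 GiB

Audio: 512 kbps = 0.512 Mbps.
music video: 20.512 Mbps × 360 s × 1.06 = 7827.4 Mb
product demo: 5.312 Mbps × 598 s × 1.06 = 3367.2 Mb
interview recording: 5.842 Mbps × 2340 s × 1.06 = 14490.5 Mb
short film: 14.212 Mbps × 480 s × 1.06 = 7231.1 Mb
gameplay capture: 19.492 Mbps × 3120 s × 1.06 = 64463.9 Mb
Twitch VOD: 4.212 Mbps × 11100 s × 1.06 = 49558.4 Mb
Total: 146938.4 Mb = 18367.3 MB.
= 17.11 GiB.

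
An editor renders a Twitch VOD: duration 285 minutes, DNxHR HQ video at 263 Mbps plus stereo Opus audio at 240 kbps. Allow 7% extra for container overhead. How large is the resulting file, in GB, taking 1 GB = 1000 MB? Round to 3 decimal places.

602.063 GB

285 min = 17100 s
Audio: 240 kbps = 0.240 Mbps.
Total bitrate: 263 + 0.240 = 263.240 Mbps.
Stream data: 263.240 Mbps × 17100 s = 4501404.0 Mb.
With 7% container overhead: ×1.07.
4,816,502 Mb ÷ 8 = 602,063 MB → 602.1 GB.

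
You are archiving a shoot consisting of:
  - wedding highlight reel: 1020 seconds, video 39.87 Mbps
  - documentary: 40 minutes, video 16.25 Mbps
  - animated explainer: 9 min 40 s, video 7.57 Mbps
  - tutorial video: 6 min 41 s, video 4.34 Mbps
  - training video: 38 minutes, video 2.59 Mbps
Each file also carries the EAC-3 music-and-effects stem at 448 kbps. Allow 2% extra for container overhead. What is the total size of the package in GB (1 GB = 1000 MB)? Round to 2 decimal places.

Audio: 448 kbps = 0.448 Mbps.
wedding highlight reel: 40.318 Mbps × 1020 s × 1.02 = 41946.8 Mb
documentary: 16.698 Mbps × 2400 s × 1.02 = 40876.7 Mb
animated explainer: 8.018 Mbps × 580 s × 1.02 = 4743.4 Mb
tutorial video: 4.788 Mbps × 401 s × 1.02 = 1958.4 Mb
training video: 3.038 Mbps × 2280 s × 1.02 = 7065.2 Mb
Total: 96590.6 Mb = 12073.8 MB.
= 12.07 GB.

12.07 GB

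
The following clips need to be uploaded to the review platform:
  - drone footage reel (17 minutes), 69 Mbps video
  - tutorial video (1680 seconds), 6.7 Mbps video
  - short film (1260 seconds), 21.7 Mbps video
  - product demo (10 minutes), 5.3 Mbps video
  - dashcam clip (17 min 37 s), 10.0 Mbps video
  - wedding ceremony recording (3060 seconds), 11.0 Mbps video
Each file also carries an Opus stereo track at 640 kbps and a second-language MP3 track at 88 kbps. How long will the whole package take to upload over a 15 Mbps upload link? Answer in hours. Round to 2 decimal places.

3.01 hours

Audio total: 640 + 88 = 728 kbps = 0.728 Mbps.
drone footage reel: 69.728 Mbps × 1020 s = 71122.6 Mb
tutorial video: 7.428 Mbps × 1680 s = 12479.0 Mb
short film: 22.428 Mbps × 1260 s = 28259.3 Mb
product demo: 6.028 Mbps × 600 s = 3616.8 Mb
dashcam clip: 10.728 Mbps × 1057 s = 11339.5 Mb
wedding ceremony recording: 11.728 Mbps × 3060 s = 35887.7 Mb
Total: 162704.9 Mb = 20338.1 MB.
At 15 Mbps: 162704.9 / 15 = 10847 s ≈ 3.01 hours.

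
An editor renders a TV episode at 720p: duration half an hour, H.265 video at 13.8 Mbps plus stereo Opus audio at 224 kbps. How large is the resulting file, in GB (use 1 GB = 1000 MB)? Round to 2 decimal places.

3.16 GB

30 min = 1800 s
Audio: 224 kbps = 0.224 Mbps.
Total bitrate: 13.8 + 0.224 = 14.024 Mbps.
Stream data: 14.024 Mbps × 1800 s = 25243.2 Mb.
25,243 Mb ÷ 8 = 3,155 MB → 3.155 GB.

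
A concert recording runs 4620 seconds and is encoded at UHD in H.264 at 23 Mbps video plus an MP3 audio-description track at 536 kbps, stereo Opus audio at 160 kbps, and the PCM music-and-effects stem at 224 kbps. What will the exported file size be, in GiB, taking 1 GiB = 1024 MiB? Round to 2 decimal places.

12.87 GiB

Audio total: 536 + 160 + 224 = 920 kbps = 0.920 Mbps.
Total bitrate: 23 + 0.920 = 23.920 Mbps.
Stream data: 23.920 Mbps × 4620 s = 110510.4 Mb.
110,510 Mb = 13,813,800,000 bytes ÷ 1,073,741,824 = 12.87 GiB.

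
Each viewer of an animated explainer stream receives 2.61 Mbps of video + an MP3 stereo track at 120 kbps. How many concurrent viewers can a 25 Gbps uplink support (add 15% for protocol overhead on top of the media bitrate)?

7963

Audio: 120 kbps = 0.120 Mbps.
Per-viewer media rate: 2.730 Mbps.
On the wire with 15% overhead: 3.139 Mbps.
25 Gbps = 25,000 Mbps; 25,000 / 3.139 = 7963.05 → 7963 viewers.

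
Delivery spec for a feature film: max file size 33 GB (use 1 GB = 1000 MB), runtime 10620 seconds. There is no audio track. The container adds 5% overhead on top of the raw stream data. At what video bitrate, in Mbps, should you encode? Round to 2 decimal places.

23.68 Mbps

Budget: 33 GB = 264000.0 Mb.
Stream payload after overhead: 264000.0 / 1.05 = 251428.6 Mb.
Total bitrate budget: 251428.6 Mb / 10620 s = 23.675 Mbps.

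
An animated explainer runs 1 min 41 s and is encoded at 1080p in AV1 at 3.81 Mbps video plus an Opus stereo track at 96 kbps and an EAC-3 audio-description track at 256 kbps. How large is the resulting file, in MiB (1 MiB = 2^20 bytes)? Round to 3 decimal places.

50.111 MiB

1 min 41 s = 101 s
Audio total: 96 + 256 = 352 kbps = 0.352 Mbps.
Total bitrate: 3.81 + 0.352 = 4.162 Mbps.
Stream data: 4.162 Mbps × 101 s = 420.4 Mb.
420.4 Mb = 52,545,250 bytes ÷ 1,048,576 = 50.11 MiB.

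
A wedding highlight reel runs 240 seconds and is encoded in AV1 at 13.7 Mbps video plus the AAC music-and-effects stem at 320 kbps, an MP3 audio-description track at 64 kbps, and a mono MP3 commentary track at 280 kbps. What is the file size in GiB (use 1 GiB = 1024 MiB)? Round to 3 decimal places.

Audio total: 320 + 64 + 280 = 664 kbps = 0.664 Mbps.
Total bitrate: 13.7 + 0.664 = 14.364 Mbps.
Stream data: 14.364 Mbps × 240 s = 3447.4 Mb.
3,447 Mb = 430,920,000 bytes ÷ 1,073,741,824 = 0.4013 GiB.

0.401 GiB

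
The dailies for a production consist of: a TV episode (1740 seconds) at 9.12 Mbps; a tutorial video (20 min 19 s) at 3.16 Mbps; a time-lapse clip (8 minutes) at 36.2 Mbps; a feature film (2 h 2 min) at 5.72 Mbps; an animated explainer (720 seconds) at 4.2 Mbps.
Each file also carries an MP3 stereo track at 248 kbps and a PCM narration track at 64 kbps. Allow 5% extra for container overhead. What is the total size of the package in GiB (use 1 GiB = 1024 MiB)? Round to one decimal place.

10.5 GiB

Audio total: 248 + 64 = 312 kbps = 0.312 Mbps.
TV episode: 9.432 Mbps × 1740 s × 1.05 = 17232.3 Mb
tutorial video: 3.472 Mbps × 1219 s × 1.05 = 4444.0 Mb
time-lapse clip: 36.512 Mbps × 480 s × 1.05 = 18402.0 Mb
feature film: 6.032 Mbps × 7320 s × 1.05 = 46362.0 Mb
animated explainer: 4.512 Mbps × 720 s × 1.05 = 3411.1 Mb
Total: 89851.3 Mb = 11231.4 MB.
= 10.46 GiB.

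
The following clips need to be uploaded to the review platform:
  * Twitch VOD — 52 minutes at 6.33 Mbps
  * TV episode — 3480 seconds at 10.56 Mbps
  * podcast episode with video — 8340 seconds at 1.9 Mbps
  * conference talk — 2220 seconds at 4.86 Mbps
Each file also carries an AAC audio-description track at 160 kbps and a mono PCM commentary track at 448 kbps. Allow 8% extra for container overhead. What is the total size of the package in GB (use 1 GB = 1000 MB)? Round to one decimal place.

12.6 GB

Audio total: 160 + 448 = 608 kbps = 0.608 Mbps.
Twitch VOD: 6.938 Mbps × 3120 s × 1.08 = 23378.3 Mb
TV episode: 11.168 Mbps × 3480 s × 1.08 = 41973.8 Mb
podcast episode with video: 2.508 Mbps × 8340 s × 1.08 = 22590.1 Mb
conference talk: 5.468 Mbps × 2220 s × 1.08 = 13110.1 Mb
Total: 101052.2 Mb = 12631.5 MB.
= 12.63 GB.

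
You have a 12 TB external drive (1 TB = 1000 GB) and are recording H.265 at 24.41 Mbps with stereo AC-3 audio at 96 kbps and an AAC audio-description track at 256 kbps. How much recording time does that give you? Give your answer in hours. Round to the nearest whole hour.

Audio total: 96 + 256 = 352 kbps = 0.352 Mbps.
Total bitrate: 24.41 + 0.352 = 24.762 Mbps.
Capacity: 12 TB = 96,000,000 Mb.
Recording time: 96,000,000 / 24.762 = 3,876,908 s ≈ 1,077 hours.

1077 hours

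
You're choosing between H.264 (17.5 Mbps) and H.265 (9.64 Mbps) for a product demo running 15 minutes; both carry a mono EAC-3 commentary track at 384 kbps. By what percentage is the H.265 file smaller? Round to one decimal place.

15 min = 900 s
Audio: 384 kbps = 0.384 Mbps.
H.264: 17.884 Mbps × 900 s = 16095.6 Mb = 2.012 GB.
H.265: 10.024 Mbps × 900 s = 9021.6 Mb = 1.128 GB.
Reduction: (1 − 1.128/2.012) × 100 = 43.95%.

43.9%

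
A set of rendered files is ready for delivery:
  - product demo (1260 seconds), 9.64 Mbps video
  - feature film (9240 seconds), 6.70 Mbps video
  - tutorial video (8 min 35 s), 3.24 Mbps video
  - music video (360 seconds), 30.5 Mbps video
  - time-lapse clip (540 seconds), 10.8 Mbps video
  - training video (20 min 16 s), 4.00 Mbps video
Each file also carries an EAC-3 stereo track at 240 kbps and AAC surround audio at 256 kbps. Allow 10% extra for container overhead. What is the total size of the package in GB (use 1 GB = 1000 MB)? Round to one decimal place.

Audio total: 240 + 256 = 496 kbps = 0.496 Mbps.
product demo: 10.136 Mbps × 1260 s × 1.10 = 14048.5 Mb
feature film: 7.196 Mbps × 9240 s × 1.10 = 73140.1 Mb
tutorial video: 3.736 Mbps × 515 s × 1.10 = 2116.4 Mb
music video: 30.996 Mbps × 360 s × 1.10 = 12274.4 Mb
time-lapse clip: 11.296 Mbps × 540 s × 1.10 = 6709.8 Mb
training video: 4.496 Mbps × 1216 s × 1.10 = 6013.8 Mb
Total: 114303.2 Mb = 14287.9 MB.
= 14.29 GB.

14.3 GB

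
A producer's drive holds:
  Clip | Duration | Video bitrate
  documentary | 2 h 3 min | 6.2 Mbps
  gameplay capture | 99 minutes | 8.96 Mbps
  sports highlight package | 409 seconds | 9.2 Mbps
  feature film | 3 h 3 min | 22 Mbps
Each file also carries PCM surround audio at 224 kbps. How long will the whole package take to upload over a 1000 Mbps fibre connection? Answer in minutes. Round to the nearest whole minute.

Audio: 224 kbps = 0.224 Mbps.
documentary: 6.424 Mbps × 7380 s = 47409.1 Mb
gameplay capture: 9.184 Mbps × 5940 s = 54553.0 Mb
sports highlight package: 9.424 Mbps × 409 s = 3854.4 Mb
feature film: 22.224 Mbps × 10980 s = 244019.5 Mb
Total: 349836.0 Mb = 43729.5 MB.
At 1000 Mbps: 349836.0 / 1000 = 350 s ≈ 5.83 minutes.

6 minutes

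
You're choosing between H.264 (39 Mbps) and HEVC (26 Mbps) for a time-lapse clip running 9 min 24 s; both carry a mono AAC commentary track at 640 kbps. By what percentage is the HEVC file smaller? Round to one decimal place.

9 min 24 s = 564 s
Audio: 640 kbps = 0.640 Mbps.
H.264: 39.640 Mbps × 564 s = 22357.0 Mb = 2.795 GB.
HEVC: 26.640 Mbps × 564 s = 15025.0 Mb = 1.878 GB.
Reduction: (1 − 1.878/2.795) × 100 = 32.80%.

32.8%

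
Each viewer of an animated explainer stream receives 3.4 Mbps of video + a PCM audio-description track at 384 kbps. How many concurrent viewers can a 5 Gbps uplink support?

Audio: 384 kbps = 0.384 Mbps.
Per-viewer media rate: 3.784 Mbps.
5 Gbps = 5,000 Mbps; 5,000 / 3.784 = 1321.35 → 1321 viewers.

1321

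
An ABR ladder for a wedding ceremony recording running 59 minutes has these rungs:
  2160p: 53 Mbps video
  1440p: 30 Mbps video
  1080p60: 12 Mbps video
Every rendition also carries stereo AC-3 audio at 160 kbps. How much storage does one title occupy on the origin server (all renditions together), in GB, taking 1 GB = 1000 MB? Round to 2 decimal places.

42.25 GB

59 min = 3540 s
Audio: 160 kbps = 0.160 Mbps.
Sum of rendition bitrates: (53+0.160) + (30+0.160) + (12+0.160) = 95.480 Mbps.
× 3540 s = 337,999 Mb = 42,250 MB = 42.25 GB.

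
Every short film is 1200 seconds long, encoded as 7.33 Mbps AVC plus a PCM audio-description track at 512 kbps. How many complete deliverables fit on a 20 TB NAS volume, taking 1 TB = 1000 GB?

17002

Audio: 512 kbps = 0.512 Mbps.
Total bitrate: 7.842 Mbps.
Per item: 7.842 Mbps × 1200 s = 9,410 Mb = 1,176 MB.
Capacity: 20 TB = 160,000,000 Mb; 17002.47 items → 17002 complete.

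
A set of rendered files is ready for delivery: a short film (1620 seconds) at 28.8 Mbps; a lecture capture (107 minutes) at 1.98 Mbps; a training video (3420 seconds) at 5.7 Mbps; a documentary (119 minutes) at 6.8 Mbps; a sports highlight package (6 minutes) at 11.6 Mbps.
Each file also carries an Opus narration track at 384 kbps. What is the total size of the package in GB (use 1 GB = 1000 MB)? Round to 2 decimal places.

17.36 GB

Audio: 384 kbps = 0.384 Mbps.
short film: 29.184 Mbps × 1620 s = 47278.1 Mb
lecture capture: 2.364 Mbps × 6420 s = 15176.9 Mb
training video: 6.084 Mbps × 3420 s = 20807.3 Mb
documentary: 7.184 Mbps × 7140 s = 51293.8 Mb
sports highlight package: 11.984 Mbps × 360 s = 4314.2 Mb
Total: 138870.2 Mb = 17358.8 MB.
= 17.36 GB.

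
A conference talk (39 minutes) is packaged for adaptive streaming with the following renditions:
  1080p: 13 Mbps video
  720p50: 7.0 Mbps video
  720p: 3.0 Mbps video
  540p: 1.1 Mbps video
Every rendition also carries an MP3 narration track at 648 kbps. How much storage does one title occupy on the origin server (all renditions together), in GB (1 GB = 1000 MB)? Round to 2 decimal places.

7.81 GB

39 min = 2340 s
Audio: 648 kbps = 0.648 Mbps.
Sum of rendition bitrates: (13+0.648) + (7.0+0.648) + (3.0+0.648) + (1.1+0.648) = 26.692 Mbps.
× 2340 s = 62,459 Mb = 7,807 MB = 7.807 GB.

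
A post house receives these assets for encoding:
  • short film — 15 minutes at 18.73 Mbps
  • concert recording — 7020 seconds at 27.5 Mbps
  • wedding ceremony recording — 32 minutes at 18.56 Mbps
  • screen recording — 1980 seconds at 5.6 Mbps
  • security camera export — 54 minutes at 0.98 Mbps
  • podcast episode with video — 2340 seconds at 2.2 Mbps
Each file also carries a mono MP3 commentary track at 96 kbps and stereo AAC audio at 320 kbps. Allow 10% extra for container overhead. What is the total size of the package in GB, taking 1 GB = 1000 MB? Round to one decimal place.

Audio total: 96 + 320 = 416 kbps = 0.416 Mbps.
short film: 19.146 Mbps × 900 s × 1.10 = 18954.5 Mb
concert recording: 27.916 Mbps × 7020 s × 1.10 = 215567.4 Mb
wedding ceremony recording: 18.976 Mbps × 1920 s × 1.10 = 40077.3 Mb
screen recording: 6.016 Mbps × 1980 s × 1.10 = 13102.8 Mb
security camera export: 1.396 Mbps × 3240 s × 1.10 = 4975.3 Mb
podcast episode with video: 2.616 Mbps × 2340 s × 1.10 = 6733.6 Mb
Total: 299411.0 Mb = 37426.4 MB.
= 37.43 GB.

37.4 GB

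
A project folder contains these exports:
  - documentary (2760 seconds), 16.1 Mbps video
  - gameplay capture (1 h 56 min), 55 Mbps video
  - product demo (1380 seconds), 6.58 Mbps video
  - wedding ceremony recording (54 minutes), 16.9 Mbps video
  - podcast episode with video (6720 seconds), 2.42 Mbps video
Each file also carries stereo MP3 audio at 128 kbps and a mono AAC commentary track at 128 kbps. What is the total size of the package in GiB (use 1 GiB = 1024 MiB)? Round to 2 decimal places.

Audio total: 128 + 128 = 256 kbps = 0.256 Mbps.
documentary: 16.356 Mbps × 2760 s = 45142.6 Mb
gameplay capture: 55.256 Mbps × 6960 s = 384581.8 Mb
product demo: 6.836 Mbps × 1380 s = 9433.7 Mb
wedding ceremony recording: 17.156 Mbps × 3240 s = 55585.4 Mb
podcast episode with video: 2.676 Mbps × 6720 s = 17982.7 Mb
Total: 512726.2 Mb = 64090.8 MB.
= 59.69 GiB.

59.69 GiB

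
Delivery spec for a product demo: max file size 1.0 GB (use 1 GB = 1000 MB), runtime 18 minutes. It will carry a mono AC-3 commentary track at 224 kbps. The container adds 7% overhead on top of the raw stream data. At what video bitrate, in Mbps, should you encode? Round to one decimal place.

6.7 Mbps

Budget: 1.0 GB = 8000.0 Mb.
Stream payload after overhead: 8000.0 / 1.07 = 7476.6 Mb.
18 min = 1080 s
Total bitrate budget: 7476.6 Mb / 1080 s = 6.923 Mbps.
Audio: 224 kbps = 0.224 Mbps.
Video: 6.923 − 0.224 = 6.699 Mbps.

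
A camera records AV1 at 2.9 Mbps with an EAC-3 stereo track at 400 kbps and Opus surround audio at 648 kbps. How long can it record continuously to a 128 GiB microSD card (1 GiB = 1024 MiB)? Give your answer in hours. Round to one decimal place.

77.4 hours

Audio total: 400 + 648 = 1048 kbps = 1.048 Mbps.
Total bitrate: 2.9 + 1.048 = 3.948 Mbps.
Capacity: 128 GiB = 1,099,512 Mb.
Recording time: 1,099,512 / 3.948 = 278,498 s ≈ 77.4 hours.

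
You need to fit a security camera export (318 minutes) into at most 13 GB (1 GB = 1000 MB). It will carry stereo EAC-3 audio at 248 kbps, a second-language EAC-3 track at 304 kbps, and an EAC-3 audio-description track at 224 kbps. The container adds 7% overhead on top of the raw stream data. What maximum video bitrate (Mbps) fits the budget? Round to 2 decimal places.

4.32 Mbps

Budget: 13 GB = 104000.0 Mb.
Stream payload after overhead: 104000.0 / 1.07 = 97196.3 Mb.
318 min = 19080 s
Total bitrate budget: 97196.3 Mb / 19080 s = 5.094 Mbps.
Audio total: 248 + 304 + 224 = 776 kbps = 0.776 Mbps.
Video: 5.094 − 0.776 = 4.318 Mbps.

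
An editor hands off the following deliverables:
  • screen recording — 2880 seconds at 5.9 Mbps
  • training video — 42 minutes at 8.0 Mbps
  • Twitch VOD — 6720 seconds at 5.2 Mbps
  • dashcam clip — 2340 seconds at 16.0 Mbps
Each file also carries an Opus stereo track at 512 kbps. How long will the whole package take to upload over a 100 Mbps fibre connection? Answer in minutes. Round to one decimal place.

19.5 minutes

Audio: 512 kbps = 0.512 Mbps.
screen recording: 6.412 Mbps × 2880 s = 18466.6 Mb
training video: 8.512 Mbps × 2520 s = 21450.2 Mb
Twitch VOD: 5.712 Mbps × 6720 s = 38384.6 Mb
dashcam clip: 16.512 Mbps × 2340 s = 38638.1 Mb
Total: 116939.5 Mb = 14617.4 MB.
At 100 Mbps: 116939.5 / 100 = 1169 s ≈ 19.5 minutes.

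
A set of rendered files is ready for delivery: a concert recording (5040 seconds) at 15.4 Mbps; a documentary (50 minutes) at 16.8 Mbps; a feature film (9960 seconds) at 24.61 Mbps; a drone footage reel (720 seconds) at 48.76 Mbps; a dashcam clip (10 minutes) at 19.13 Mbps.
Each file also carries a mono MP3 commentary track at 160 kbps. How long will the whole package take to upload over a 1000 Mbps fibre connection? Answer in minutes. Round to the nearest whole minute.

Audio: 160 kbps = 0.160 Mbps.
concert recording: 15.560 Mbps × 5040 s = 78422.4 Mb
documentary: 16.960 Mbps × 3000 s = 50880.0 Mb
feature film: 24.770 Mbps × 9960 s = 246709.2 Mb
drone footage reel: 48.920 Mbps × 720 s = 35222.4 Mb
dashcam clip: 19.290 Mbps × 600 s = 11574.0 Mb
Total: 422808.0 Mb = 52851.0 MB.
At 1000 Mbps: 422808.0 / 1000 = 423 s ≈ 7.05 minutes.

7 minutes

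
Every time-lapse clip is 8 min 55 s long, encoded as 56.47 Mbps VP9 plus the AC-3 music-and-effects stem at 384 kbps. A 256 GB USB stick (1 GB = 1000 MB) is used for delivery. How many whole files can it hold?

8 min 55 s = 535 s
Audio: 384 kbps = 0.384 Mbps.
Total bitrate: 56.854 Mbps.
Per item: 56.854 Mbps × 535 s = 30,417 Mb = 3,802 MB.
Capacity: 256 GB = 2,048,000 Mb; 67.33 items → 67 complete.

67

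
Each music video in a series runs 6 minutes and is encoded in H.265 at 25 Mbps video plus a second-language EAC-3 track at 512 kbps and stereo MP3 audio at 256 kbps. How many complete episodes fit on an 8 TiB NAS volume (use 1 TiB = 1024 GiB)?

7585

6 min = 360 s
Audio total: 512 + 256 = 768 kbps = 0.768 Mbps.
Total bitrate: 25.768 Mbps.
Per item: 25.768 Mbps × 360 s = 9,276 Mb = 1,160 MB.
Capacity: 8 TiB = 70,368,744 Mb; 7585.72 items → 7585 complete.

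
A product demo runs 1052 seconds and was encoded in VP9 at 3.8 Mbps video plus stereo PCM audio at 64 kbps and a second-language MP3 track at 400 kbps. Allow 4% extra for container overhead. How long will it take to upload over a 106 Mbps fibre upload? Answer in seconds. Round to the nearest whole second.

44 seconds

Audio total: 64 + 400 = 464 kbps = 0.464 Mbps.
Total bitrate: 4.264 Mbps.
File: 4.264 Mbps × 1052 s = 4485.7 Mb.
With 4% container overhead: ×1.04. → 4665.2 Mb.
At 106 Mbps: 4665.2 / 106 = 44.0 s ≈ 44 seconds.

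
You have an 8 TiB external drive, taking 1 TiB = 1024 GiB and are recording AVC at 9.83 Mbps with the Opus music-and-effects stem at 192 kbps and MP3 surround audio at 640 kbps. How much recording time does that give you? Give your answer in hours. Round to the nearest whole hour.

1833 hours

Audio total: 192 + 640 = 832 kbps = 0.832 Mbps.
Total bitrate: 9.83 + 0.832 = 10.662 Mbps.
Capacity: 8 TiB = 70,368,744 Mb.
Recording time: 70,368,744 / 10.662 = 6,599,957 s ≈ 1,833 hours.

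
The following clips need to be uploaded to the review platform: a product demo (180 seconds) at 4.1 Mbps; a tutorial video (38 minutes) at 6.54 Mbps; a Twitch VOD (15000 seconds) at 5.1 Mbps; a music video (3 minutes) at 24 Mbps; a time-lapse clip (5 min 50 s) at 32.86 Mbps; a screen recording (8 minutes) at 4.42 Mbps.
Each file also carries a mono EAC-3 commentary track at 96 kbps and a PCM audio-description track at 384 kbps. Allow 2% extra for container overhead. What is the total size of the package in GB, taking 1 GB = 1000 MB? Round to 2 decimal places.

15.17 GB

Audio total: 96 + 384 = 480 kbps = 0.480 Mbps.
product demo: 4.580 Mbps × 180 s × 1.02 = 840.9 Mb
tutorial video: 7.020 Mbps × 2280 s × 1.02 = 16325.7 Mb
Twitch VOD: 5.580 Mbps × 15000 s × 1.02 = 85374.0 Mb
music video: 24.480 Mbps × 180 s × 1.02 = 4494.5 Mb
time-lapse clip: 33.340 Mbps × 350 s × 1.02 = 11902.4 Mb
screen recording: 4.900 Mbps × 480 s × 1.02 = 2399.0 Mb
Total: 121336.5 Mb = 15167.1 MB.
= 15.17 GB.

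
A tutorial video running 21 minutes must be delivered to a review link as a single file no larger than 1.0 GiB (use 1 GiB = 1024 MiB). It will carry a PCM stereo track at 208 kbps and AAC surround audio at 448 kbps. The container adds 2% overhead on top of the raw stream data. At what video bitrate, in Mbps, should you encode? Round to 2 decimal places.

Budget: 1.0 GiB = 8589.9 Mb.
Stream payload after overhead: 8589.9 / 1.02 = 8421.5 Mb.
21 min = 1260 s
Total bitrate budget: 8421.5 Mb / 1260 s = 6.684 Mbps.
Audio total: 208 + 448 = 656 kbps = 0.656 Mbps.
Video: 6.684 − 0.656 = 6.028 Mbps.

6.03 Mbps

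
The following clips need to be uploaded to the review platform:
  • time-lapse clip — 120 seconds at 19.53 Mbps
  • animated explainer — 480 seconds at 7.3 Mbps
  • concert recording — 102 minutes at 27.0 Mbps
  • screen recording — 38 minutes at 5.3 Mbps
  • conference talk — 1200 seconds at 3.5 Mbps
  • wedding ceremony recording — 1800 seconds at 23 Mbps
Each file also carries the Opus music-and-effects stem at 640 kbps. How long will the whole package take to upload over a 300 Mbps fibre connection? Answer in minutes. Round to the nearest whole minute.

13 minutes

Audio: 640 kbps = 0.640 Mbps.
time-lapse clip: 20.170 Mbps × 120 s = 2420.4 Mb
animated explainer: 7.940 Mbps × 480 s = 3811.2 Mb
concert recording: 27.640 Mbps × 6120 s = 169156.8 Mb
screen recording: 5.940 Mbps × 2280 s = 13543.2 Mb
conference talk: 4.140 Mbps × 1200 s = 4968.0 Mb
wedding ceremony recording: 23.640 Mbps × 1800 s = 42552.0 Mb
Total: 236451.6 Mb = 29556.5 MB.
At 300 Mbps: 236451.6 / 300 = 788 s ≈ 13.1 minutes.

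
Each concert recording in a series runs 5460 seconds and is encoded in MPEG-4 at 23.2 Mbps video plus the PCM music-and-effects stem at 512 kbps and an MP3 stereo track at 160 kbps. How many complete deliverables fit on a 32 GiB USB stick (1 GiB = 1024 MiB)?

2

Audio total: 512 + 160 = 672 kbps = 0.672 Mbps.
Total bitrate: 23.872 Mbps.
Per item: 23.872 Mbps × 5460 s = 130,341 Mb = 16,293 MB.
Capacity: 32 GiB = 274,878 Mb; 2.11 items → 2 complete.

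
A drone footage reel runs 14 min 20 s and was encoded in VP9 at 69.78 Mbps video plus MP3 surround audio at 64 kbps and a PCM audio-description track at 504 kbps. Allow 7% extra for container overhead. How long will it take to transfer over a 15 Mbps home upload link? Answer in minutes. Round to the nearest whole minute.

14 min 20 s = 860 s
Audio total: 64 + 504 = 568 kbps = 0.568 Mbps.
Total bitrate: 70.348 Mbps.
File: 70.348 Mbps × 860 s = 60499.3 Mb.
With 7% container overhead: ×1.07. → 64734.2 Mb.
At 15 Mbps: 64734.2 / 15 = 4315.6 s ≈ 71.9 minutes.

72 minutes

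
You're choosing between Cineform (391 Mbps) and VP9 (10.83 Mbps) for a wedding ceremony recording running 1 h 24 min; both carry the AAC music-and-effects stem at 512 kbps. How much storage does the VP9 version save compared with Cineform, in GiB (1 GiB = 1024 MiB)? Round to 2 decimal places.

1 h 24 min = 84 min = 5040 s
Audio: 512 kbps = 0.512 Mbps.
Cineform: 391.512 Mbps × 5040 s = 1973220.5 Mb = 229.713 GiB.
VP9: 11.342 Mbps × 5040 s = 57163.7 Mb = 6.655 GiB.
Saving: 229.713 − 6.655 = 223.058 GiB.

223.06 GiB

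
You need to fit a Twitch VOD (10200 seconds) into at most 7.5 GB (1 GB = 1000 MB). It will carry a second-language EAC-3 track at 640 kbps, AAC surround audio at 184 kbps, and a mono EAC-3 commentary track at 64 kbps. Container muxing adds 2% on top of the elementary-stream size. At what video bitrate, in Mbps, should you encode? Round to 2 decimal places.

4.88 Mbps

Budget: 7.5 GB = 60000.0 Mb.
Stream payload after overhead: 60000.0 / 1.02 = 58823.5 Mb.
Total bitrate budget: 58823.5 Mb / 10200 s = 5.767 Mbps.
Audio total: 640 + 184 + 64 = 888 kbps = 0.888 Mbps.
Video: 5.767 − 0.888 = 4.879 Mbps.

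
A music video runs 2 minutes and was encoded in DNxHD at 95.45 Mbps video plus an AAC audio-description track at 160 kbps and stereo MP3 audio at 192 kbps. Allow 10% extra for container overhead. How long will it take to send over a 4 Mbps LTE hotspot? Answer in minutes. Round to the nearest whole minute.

53 minutes

2 min = 120 s
Audio total: 160 + 192 = 352 kbps = 0.352 Mbps.
Total bitrate: 95.802 Mbps.
File: 95.802 Mbps × 120 s = 11496.2 Mb.
With 10% container overhead: ×1.10. → 12645.9 Mb.
At 4 Mbps: 12645.9 / 4 = 3161.5 s ≈ 52.7 minutes.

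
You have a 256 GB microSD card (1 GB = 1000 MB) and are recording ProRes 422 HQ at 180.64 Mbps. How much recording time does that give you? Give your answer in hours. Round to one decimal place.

3.1 hours

Capacity: 256 GB = 2,048,000 Mb.
Recording time: 2,048,000 / 180.640 = 11,337 s ≈ 3.15 hours.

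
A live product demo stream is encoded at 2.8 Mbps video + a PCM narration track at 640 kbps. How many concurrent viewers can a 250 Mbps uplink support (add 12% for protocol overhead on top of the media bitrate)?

64

Audio: 640 kbps = 0.640 Mbps.
Per-viewer media rate: 3.440 Mbps.
On the wire with 12% overhead: 3.853 Mbps.
250 Mbps = 250.0 Mbps; 250.0 / 3.853 = 64.89 → 64 viewers.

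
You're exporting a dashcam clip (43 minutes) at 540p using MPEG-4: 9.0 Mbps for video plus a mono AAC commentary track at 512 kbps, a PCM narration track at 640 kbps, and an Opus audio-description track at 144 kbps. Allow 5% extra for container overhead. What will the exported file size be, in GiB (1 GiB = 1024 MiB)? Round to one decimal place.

43 min = 2580 s
Audio total: 512 + 640 + 144 = 1296 kbps = 1.296 Mbps.
Total bitrate: 9.0 + 1.296 = 10.296 Mbps.
Stream data: 10.296 Mbps × 2580 s = 26563.7 Mb.
With 5% container overhead: ×1.05.
27,892 Mb = 3,486,483,000 bytes ÷ 1,073,741,824 = 3.247 GiB.

3.2 GiB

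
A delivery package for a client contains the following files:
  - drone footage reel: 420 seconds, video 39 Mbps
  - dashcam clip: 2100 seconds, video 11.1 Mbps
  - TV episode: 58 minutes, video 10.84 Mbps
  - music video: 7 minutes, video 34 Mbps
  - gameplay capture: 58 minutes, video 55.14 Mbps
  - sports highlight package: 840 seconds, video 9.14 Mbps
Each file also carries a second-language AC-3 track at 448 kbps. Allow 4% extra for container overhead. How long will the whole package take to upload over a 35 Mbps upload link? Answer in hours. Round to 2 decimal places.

Audio: 448 kbps = 0.448 Mbps.
drone footage reel: 39.448 Mbps × 420 s × 1.04 = 17230.9 Mb
dashcam clip: 11.548 Mbps × 2100 s × 1.04 = 25220.8 Mb
TV episode: 11.288 Mbps × 3480 s × 1.04 = 40853.5 Mb
music video: 34.448 Mbps × 420 s × 1.04 = 15046.9 Mb
gameplay capture: 55.588 Mbps × 3480 s × 1.04 = 201184.1 Mb
sports highlight package: 9.588 Mbps × 840 s × 1.04 = 8376.1 Mb
Total: 307912.3 Mb = 38489.0 MB.
At 35 Mbps: 307912.3 / 35 = 8797 s ≈ 2.44 hours.

2.44 hours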